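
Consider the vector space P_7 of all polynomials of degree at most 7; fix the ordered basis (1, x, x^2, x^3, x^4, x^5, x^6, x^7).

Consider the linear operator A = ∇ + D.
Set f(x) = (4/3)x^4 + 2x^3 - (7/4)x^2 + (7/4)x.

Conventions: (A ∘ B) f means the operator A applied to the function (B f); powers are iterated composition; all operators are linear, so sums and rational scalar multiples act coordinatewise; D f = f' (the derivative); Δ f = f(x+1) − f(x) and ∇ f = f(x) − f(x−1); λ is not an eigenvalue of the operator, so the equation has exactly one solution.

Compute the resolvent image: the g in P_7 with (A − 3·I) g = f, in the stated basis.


the result is g(x) = -(4/9)x^4 - (50/27)x^3 - (241/108)x^2 - (745/324)x - 1223/972

write g with unknown coordinates in the stated basis and equate coefficients in (A − 3·I) g = f
solving from the highest basis element down gives g = -(4/9)x^4 - (50/27)x^3 - (241/108)x^2 - (745/324)x - 1223/972
check: A g = -(32/9)x^3 - (76/9)x^2 - (139/27)x - 1223/324
so A g − 3·g = (4/3)x^4 + 2x^3 - (7/4)x^2 + (7/4)x = f ✓


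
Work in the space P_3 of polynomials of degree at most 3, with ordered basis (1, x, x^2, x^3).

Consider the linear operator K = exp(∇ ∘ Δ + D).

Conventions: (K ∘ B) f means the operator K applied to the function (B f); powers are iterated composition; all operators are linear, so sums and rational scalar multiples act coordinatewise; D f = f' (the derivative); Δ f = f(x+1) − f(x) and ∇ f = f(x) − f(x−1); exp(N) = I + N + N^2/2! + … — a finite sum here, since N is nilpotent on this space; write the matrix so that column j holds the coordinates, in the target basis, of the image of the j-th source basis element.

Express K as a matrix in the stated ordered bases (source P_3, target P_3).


image of 1: 1
image of x: x + 1
image of x^2: x^2 + 2x + 3
image of x^3: x^3 + 3x^2 + 9x + 7
each image's coordinates form column j of the matrix

the matrix is [[1, 1, 3, 7]; [0, 1, 2, 9]; [0, 0, 1, 3]; [0, 0, 0, 1]] (rows listed top to bottom)


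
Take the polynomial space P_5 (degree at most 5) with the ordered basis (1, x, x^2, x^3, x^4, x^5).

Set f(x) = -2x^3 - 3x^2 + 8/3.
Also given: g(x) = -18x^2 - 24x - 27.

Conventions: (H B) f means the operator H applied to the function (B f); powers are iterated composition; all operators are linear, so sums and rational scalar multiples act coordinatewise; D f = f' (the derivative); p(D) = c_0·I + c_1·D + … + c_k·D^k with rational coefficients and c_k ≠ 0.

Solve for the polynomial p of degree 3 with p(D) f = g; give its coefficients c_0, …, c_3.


D^0 f = -2x^3 - 3x^2 + 8/3
D^1 f = -6x^2 - 6x
D^2 f = -12x - 6
D^3 f = -12
matching coefficients of g against c_0 f + c_1 Df + … from the top degree down determines the c_i
solution: c_0 = 0, c_1 = 3, c_2 = 1/2, c_3 = 2

p(D) = 3·D + (1/2)·D^2 + 2·D^3, i.e. c_0 = 0, c_1 = 3, c_2 = 1/2, c_3 = 2


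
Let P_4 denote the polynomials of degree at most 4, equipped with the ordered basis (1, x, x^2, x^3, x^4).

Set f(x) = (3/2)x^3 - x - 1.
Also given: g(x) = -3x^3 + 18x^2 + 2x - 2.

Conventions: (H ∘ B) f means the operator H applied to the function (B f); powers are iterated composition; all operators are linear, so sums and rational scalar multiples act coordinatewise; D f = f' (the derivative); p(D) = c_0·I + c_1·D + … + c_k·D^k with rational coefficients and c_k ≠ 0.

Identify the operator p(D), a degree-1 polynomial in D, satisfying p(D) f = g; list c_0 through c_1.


D^0 f = (3/2)x^3 - x - 1
D^1 f = (9/2)x^2 - 1
matching coefficients of g against c_0 f + c_1 Df + … from the top degree down determines the c_i
solution: c_0 = -2, c_1 = 4

p(D) = -2·I + 4·D, i.e. c_0 = -2, c_1 = 4


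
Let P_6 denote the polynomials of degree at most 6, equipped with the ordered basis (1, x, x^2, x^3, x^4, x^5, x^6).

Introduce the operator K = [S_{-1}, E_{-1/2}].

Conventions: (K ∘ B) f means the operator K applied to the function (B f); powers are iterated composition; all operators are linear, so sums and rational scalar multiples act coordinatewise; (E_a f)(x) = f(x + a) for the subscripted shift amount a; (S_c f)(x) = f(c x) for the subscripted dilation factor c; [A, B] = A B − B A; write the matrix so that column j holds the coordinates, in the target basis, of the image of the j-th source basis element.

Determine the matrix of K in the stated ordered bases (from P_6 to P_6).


image of 1: 0
image of x: -1
image of x^2: 2x
image of x^3: -3x^2 - 1/4
image of x^4: 4x^3 + x
image of x^5: -5x^4 - (5/2)x^2 - 1/16
image of x^6: 6x^5 + 5x^3 + (3/8)x
each image's coordinates form column j of the matrix

the matrix is [[0, -1, 0, -1/4, 0, -1/16, 0]; [0, 0, 2, 0, 1, 0, 3/8]; [0, 0, 0, -3, 0, -5/2, 0]; [0, 0, 0, 0, 4, 0, 5]; [0, 0, 0, 0, 0, -5, 0]; [0, 0, 0, 0, 0, 0, 6]; [0, 0, 0, 0, 0, 0, 0]] (rows listed top to bottom)


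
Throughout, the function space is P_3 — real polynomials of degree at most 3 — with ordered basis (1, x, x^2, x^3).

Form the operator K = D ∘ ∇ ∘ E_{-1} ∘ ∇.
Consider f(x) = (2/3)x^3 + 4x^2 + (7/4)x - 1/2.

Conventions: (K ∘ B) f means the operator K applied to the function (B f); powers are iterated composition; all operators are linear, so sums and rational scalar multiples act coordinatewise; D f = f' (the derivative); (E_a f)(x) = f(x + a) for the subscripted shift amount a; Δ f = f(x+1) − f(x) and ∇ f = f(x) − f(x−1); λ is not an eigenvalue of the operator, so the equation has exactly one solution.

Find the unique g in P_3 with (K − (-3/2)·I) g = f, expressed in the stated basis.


write g with unknown coordinates in the stated basis and equate coefficients in (K − (-3/2)·I) g = f
solving from the highest basis element down gives g = (4/9)x^3 + (8/3)x^2 + (7/6)x - 19/9
check: K g = 8/3
so K g − (-3/2)·g = (2/3)x^3 + 4x^2 + (7/4)x - 1/2 = f ✓

the result is g(x) = (4/9)x^3 + (8/3)x^2 + (7/6)x - 19/9


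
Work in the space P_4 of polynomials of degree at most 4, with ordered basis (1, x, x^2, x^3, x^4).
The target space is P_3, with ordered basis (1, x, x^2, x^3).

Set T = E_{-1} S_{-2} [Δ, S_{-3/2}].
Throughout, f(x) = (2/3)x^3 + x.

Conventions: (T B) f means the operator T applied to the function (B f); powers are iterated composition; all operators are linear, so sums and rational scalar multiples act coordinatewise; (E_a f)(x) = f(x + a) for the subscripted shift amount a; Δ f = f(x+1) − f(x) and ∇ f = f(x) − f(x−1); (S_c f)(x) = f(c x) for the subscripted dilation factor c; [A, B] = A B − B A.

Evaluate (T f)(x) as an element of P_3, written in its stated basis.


S_{-3/2} f = -(9/4)x^3 - (3/2)x
Δ S_{-3/2} f = -(27/4)x^2 - (27/4)x - 15/4
Δ f = 2x^2 + 2x + 5/3
S_{-3/2} Δ f = (9/2)x^2 - 3x + 5/3
[Δ, S_{-3/2}] f = -(45/4)x^2 - (15/4)x - 65/12
S_{-2} [Δ, S_{-3/2}] f = -45x^2 + (15/2)x - 65/12
E_{-1} S_{-2} [Δ, S_{-3/2}] f = -45x^2 + (195/2)x - 695/12

g(x) = -45x^2 + (195/2)x - 695/12


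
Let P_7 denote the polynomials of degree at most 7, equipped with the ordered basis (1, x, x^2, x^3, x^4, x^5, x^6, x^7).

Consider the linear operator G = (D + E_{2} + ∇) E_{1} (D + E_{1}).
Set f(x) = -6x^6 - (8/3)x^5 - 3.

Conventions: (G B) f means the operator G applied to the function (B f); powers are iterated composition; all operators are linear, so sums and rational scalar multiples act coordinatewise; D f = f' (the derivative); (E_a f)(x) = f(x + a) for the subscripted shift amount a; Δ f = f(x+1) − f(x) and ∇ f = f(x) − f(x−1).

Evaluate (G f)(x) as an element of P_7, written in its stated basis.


the result is g(x) = -6x^6 - (764/3)x^5 - (9190/3)x^4 - 15160x^3 - (124810/3)x^2 - (186100/3)x - 117739/3

D f = -36x^5 - (40/3)x^4
E_{1} f = -6x^6 - (116/3)x^5 - (310/3)x^4 - (440/3)x^3 - (350/3)x^2 - (148/3)x - 35/3
(D + E_{1}) f = -6x^6 - (224/3)x^5 - (350/3)x^4 - (440/3)x^3 - (350/3)x^2 - (148/3)x - 35/3
E_{1} (D + E_{1}) f = -6x^6 - (332/3)x^5 - 580x^4 - 1480x^3 - (6280/3)x^2 - (4796/3)x - 1565/3
D E_{1} (D + E_{1}) f = -36x^5 - (1660/3)x^4 - 2320x^3 - 4440x^2 - (12560/3)x - 4796/3
E_{2} E_{1} (D + E_{1}) f = -6x^6 - (548/3)x^5 - (6140/3)x^4 - (34520/3)x^3 - (105560/3)x^2 - (168892/3)x - 111413/3
∇ E_{1} (D + E_{1}) f = -36x^5 - (1390/3)x^4 - (4000/3)x^3 - (5930/3)x^2 - (4648/3)x - 510
(D + E_{2} + ∇) E_{1} (D + E_{1}) f = -6x^6 - (764/3)x^5 - (9190/3)x^4 - 15160x^3 - (124810/3)x^2 - (186100/3)x - 117739/3


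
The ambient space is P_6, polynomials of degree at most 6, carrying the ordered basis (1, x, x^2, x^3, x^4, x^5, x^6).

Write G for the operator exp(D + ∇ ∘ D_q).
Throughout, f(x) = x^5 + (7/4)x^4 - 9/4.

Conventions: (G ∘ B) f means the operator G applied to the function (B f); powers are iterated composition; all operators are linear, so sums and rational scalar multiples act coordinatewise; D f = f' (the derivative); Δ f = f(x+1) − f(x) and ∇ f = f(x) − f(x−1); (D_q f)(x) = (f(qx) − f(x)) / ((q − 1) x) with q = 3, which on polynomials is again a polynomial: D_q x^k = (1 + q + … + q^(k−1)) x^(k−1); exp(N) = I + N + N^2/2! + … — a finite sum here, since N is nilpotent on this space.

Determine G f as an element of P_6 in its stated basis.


the image equals g(x) = x^5 + (27/4)x^4 + 501x^3 + (1061/2)x^2 + (19871/3)x - 640

order-1 term: 5x^4 + 491x^3 - 516x^2 + 274x - 51
order-2 term: 10x^3 + (2073/2)x^2 + 5567x - 7973/2
order-3 term: 10x^2 + (2333/3)x + 9583/3
order-4 term: 5x + 2453/12
order-5 term: 1
the series for exp(D + ∇ ∘ D_q) f terminates at order 5
exp(D + ∇ ∘ D_q) f = x^5 + (27/4)x^4 + 501x^3 + (1061/2)x^2 + (19871/3)x - 640


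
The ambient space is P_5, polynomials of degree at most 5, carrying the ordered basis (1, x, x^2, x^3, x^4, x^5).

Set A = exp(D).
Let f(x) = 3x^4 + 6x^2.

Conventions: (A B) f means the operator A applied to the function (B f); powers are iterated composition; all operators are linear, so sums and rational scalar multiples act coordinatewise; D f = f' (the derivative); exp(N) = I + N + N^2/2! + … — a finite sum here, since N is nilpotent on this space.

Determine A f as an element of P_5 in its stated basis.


g(x) = 3x^4 + 12x^3 + 24x^2 + 24x + 9

order-1 term: 12x^3 + 12x
order-2 term: 18x^2 + 6
order-3 term: 12x
order-4 term: 3
the series for exp(D) f terminates at order 4
exp(D) f = 3x^4 + 12x^3 + 24x^2 + 24x + 9


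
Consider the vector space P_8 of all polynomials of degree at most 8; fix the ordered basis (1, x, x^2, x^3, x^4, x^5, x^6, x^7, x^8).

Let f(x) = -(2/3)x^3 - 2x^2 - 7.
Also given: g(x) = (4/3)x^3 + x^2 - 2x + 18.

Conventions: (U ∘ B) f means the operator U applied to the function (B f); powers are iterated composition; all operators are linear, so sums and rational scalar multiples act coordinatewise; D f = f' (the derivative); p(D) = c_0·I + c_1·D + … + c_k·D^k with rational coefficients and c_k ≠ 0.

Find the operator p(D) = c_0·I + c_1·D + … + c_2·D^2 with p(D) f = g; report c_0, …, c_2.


c_0 = -2, c_1 = 3/2, c_2 = -1

D^0 f = -(2/3)x^3 - 2x^2 - 7
D^1 f = -2x^2 - 4x
D^2 f = -4x - 4
matching coefficients of g against c_0 f + c_1 Df + … from the top degree down determines the c_i
solution: c_0 = -2, c_1 = 3/2, c_2 = -1


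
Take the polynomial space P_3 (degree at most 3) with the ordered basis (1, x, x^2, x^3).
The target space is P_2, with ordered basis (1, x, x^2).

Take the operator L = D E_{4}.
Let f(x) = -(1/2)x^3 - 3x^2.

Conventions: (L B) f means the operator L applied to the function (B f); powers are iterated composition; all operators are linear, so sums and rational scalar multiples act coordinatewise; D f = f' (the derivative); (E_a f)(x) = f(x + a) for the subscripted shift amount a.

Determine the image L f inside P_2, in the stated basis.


E_{4} f = -(1/2)x^3 - 9x^2 - 48x - 80
D E_{4} f = -(3/2)x^2 - 18x - 48

g(x) = -(3/2)x^2 - 18x - 48


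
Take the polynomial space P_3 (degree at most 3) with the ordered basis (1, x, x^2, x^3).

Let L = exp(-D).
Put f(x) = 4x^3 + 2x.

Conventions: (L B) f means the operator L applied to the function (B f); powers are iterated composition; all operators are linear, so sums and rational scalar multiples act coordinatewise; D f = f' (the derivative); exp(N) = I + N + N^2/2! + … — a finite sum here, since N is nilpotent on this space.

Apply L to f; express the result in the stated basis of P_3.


the result is g(x) = 4x^3 - 12x^2 + 14x - 6

order-1 term: -12x^2 - 2
order-2 term: 12x
order-3 term: -4
the series for exp(-D) f terminates at order 3
exp(-D) f = 4x^3 - 12x^2 + 14x - 6


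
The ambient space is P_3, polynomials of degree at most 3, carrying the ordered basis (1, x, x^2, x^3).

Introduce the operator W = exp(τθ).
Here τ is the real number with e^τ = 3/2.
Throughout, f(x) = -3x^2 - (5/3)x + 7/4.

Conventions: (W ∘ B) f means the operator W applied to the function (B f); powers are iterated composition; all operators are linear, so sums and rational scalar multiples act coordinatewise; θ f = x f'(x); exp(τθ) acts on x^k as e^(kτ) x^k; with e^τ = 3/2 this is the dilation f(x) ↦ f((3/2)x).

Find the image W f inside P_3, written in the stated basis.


exp(τθ) x^k = e^(kτ) x^k; with e^τ = 3/2 this sends x^k to (3/2)^k x^k
x ↦ 3/2 x
x^2 ↦ 9/4 x^2
applying this coordinatewise to f: exp(τθ) f = -(27/4)x^2 - (5/2)x + 7/4

g(x) = -(27/4)x^2 - (5/2)x + 7/4


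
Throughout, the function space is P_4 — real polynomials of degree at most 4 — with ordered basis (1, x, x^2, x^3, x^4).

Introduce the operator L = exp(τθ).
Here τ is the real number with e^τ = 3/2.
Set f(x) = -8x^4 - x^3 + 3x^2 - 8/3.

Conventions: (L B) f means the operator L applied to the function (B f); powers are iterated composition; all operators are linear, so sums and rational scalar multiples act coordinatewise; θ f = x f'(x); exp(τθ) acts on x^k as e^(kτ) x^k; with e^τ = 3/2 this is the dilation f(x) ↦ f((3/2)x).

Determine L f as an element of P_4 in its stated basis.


the result is g(x) = -(81/2)x^4 - (27/8)x^3 + (27/4)x^2 - 8/3

exp(τθ) x^k = e^(kτ) x^k; with e^τ = 3/2 this sends x^k to (3/2)^k x^k
x^2 ↦ 9/4 x^2
x^3 ↦ 27/8 x^3
x^4 ↦ 81/16 x^4
applying this coordinatewise to f: exp(τθ) f = -(81/2)x^4 - (27/8)x^3 + (27/4)x^2 - 8/3


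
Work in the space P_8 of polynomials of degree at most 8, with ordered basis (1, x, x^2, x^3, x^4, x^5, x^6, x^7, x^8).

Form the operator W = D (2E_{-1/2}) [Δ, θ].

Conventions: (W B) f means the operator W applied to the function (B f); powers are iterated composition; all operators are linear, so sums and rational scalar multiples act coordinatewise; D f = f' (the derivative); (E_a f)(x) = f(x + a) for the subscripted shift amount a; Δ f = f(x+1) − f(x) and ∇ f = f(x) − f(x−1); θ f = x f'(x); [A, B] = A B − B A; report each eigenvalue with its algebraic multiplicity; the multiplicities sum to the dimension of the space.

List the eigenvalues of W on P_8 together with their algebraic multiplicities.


λ = 0 (multiplicity 9)

image of 1: 0
image of x: 0
image of x^2: 4
image of x^3: 12x + 6
image of x^4: 24x^2 + 24x + 6
image of x^5: 40x^3 + 60x^2 + 30x + 5
image of x^6: 60x^4 + 120x^3 + 90x^2 + 30x + 15/4
image of x^7: 84x^5 + 210x^4 + 210x^3 + 105x^2 + (105/4)x + 21/8
image of x^8: 112x^6 + 336x^5 + 420x^4 + 280x^3 + 105x^2 + 21x + 7/4
the matrix is upper triangular; its diagonal is (0, 0, 0, 0, 0, 0, 0, 0, 0)
for a triangular matrix the eigenvalues are the diagonal entries, with algebraic multiplicity their repetition count


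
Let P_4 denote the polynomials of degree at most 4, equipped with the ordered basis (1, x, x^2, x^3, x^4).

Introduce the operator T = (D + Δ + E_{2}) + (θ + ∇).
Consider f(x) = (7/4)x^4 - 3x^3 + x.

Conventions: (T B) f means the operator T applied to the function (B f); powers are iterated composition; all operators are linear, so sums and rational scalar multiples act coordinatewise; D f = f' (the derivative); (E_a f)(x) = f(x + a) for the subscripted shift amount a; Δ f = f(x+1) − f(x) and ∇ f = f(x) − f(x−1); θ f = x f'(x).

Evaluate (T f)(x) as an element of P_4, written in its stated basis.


the image equals g(x) = (35/4)x^4 + 23x^3 - 3x^2 + 36x + 3

D f = 7x^3 - 9x^2 + 1
Δ f = 7x^3 + (3/2)x^2 - 2x - 1/4
E_{2} f = (7/4)x^4 + 11x^3 + 24x^2 + 21x + 6
(D + Δ + E_{2}) f = (7/4)x^4 + 25x^3 + (33/2)x^2 + 19x + 27/4
θ f = 7x^4 - 9x^3 + x
∇ f = 7x^3 - (39/2)x^2 + 16x - 15/4
(θ + ∇) f = 7x^4 - 2x^3 - (39/2)x^2 + 17x - 15/4
((D + Δ + E_{2}) + (θ + ∇)) f = (35/4)x^4 + 23x^3 - 3x^2 + 36x + 3


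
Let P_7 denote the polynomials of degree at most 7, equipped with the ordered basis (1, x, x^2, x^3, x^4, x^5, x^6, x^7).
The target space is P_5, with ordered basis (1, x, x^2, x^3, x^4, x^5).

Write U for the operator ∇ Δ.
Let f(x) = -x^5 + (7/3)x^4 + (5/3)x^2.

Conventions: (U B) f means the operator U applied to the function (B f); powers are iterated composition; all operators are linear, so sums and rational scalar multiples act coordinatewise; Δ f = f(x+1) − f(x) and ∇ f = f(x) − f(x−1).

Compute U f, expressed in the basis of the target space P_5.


Δ f = -5x^4 - (2/3)x^3 + 4x^2 + (23/3)x + 3
∇ Δ f = -20x^3 + 28x^2 - 10x + 8

the image equals g(x) = -20x^3 + 28x^2 - 10x + 8


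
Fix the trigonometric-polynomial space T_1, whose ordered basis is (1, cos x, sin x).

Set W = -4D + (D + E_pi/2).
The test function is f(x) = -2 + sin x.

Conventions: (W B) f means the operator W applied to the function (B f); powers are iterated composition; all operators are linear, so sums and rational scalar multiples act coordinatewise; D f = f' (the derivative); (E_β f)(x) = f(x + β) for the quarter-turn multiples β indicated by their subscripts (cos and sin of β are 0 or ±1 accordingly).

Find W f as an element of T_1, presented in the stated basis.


D f = cos x
(-4D) f = -4cos x
D f = cos x
E_pi/2 f = -2 + cos x
(D + E_pi/2) f = -2 + 2cos x
(-4D + (D + E_pi/2)) f = -2 - 2cos x

g(x) = -2 - 2cos x


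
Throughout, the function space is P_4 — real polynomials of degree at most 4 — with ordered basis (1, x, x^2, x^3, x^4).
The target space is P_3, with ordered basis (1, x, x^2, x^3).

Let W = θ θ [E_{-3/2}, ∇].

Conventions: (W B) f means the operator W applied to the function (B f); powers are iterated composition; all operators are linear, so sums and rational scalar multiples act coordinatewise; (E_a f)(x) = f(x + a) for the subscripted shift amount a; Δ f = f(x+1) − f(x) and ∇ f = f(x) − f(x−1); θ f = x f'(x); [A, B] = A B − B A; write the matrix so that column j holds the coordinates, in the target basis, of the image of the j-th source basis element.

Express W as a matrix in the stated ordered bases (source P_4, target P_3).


image of 1: 0
image of x: 0
image of x^2: 0
image of x^3: 0
image of x^4: 0
each image's coordinates form column j of the matrix

the matrix is [[0, 0, 0, 0, 0]; [0, 0, 0, 0, 0]; [0, 0, 0, 0, 0]; [0, 0, 0, 0, 0]] (rows listed top to bottom)


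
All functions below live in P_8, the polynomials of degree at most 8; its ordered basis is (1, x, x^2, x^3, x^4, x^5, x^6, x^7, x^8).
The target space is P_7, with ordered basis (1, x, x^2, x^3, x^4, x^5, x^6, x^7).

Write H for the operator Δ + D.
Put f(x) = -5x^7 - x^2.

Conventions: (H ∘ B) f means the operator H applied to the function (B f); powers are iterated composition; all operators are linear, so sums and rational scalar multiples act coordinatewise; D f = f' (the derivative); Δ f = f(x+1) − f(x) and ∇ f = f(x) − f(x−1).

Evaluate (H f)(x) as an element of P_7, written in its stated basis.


Δ f = -35x^6 - 105x^5 - 175x^4 - 175x^3 - 105x^2 - 37x - 6
D f = -35x^6 - 2x
(Δ + D) f = -70x^6 - 105x^5 - 175x^4 - 175x^3 - 105x^2 - 39x - 6

the image equals g(x) = -70x^6 - 105x^5 - 175x^4 - 175x^3 - 105x^2 - 39x - 6


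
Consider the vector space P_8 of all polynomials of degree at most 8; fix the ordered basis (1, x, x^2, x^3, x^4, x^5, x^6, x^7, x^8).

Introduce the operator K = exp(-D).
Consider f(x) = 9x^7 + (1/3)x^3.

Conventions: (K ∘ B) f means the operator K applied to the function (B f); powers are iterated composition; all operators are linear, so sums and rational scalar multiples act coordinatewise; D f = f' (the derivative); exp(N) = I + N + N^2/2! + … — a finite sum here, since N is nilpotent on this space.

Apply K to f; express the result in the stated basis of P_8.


the result is g(x) = 9x^7 - 63x^6 + 189x^5 - 315x^4 + (946/3)x^3 - 190x^2 + 64x - 28/3

order-1 term: -63x^6 - x^2
order-2 term: 189x^5 + x
order-3 term: -315x^4 - 1/3
order-4 term: 315x^3
order-5 term: -189x^2
order-6 term: 63x
order-7 term: -9
the series for exp(-D) f terminates at order 7
exp(-D) f = 9x^7 - 63x^6 + 189x^5 - 315x^4 + (946/3)x^3 - 190x^2 + 64x - 28/3


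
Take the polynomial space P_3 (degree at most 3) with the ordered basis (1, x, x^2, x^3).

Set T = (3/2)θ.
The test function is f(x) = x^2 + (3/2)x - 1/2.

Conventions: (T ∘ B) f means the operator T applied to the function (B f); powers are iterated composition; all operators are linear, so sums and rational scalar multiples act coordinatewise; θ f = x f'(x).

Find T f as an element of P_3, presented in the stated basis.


the result is g(x) = 3x^2 + (9/4)x

θ f = 2x^2 + (3/2)x
((3/2)θ) f = 3x^2 + (9/4)x


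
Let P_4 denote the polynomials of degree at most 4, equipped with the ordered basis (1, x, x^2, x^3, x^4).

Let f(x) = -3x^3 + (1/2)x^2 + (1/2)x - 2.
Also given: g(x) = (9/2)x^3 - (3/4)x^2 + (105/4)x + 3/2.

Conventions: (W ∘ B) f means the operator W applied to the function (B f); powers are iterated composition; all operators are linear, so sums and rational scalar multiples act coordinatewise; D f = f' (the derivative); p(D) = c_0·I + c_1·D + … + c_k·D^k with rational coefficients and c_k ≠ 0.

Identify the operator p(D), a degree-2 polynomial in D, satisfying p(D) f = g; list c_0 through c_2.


D^0 f = -3x^3 + (1/2)x^2 + (1/2)x - 2
D^1 f = -9x^2 + x + 1/2
D^2 f = -18x + 1
matching coefficients of g against c_0 f + c_1 Df + … from the top degree down determines the c_i
solution: c_0 = -3/2, c_1 = 0, c_2 = -3/2

c_0 = -3/2, c_1 = 0, c_2 = -3/2


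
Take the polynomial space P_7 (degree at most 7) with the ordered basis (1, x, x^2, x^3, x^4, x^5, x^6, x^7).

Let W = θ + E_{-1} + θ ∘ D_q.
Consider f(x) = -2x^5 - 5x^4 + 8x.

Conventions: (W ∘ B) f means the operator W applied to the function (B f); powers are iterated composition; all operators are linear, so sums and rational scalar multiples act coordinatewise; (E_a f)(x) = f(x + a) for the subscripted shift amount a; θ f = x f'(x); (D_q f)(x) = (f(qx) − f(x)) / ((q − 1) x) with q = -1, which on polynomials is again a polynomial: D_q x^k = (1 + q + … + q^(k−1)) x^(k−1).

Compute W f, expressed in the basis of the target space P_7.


the result is g(x) = -12x^5 - 23x^4 - 10x^2 + 26x - 11

θ f = -10x^5 - 20x^4 + 8x
E_{-1} f = -2x^5 + 5x^4 - 10x^2 + 18x - 11
D_q f = -2x^4 + 8
θ D_q f = -8x^4
(θ + E_{-1} + θ ∘ D_q) f = -12x^5 - 23x^4 - 10x^2 + 26x - 11


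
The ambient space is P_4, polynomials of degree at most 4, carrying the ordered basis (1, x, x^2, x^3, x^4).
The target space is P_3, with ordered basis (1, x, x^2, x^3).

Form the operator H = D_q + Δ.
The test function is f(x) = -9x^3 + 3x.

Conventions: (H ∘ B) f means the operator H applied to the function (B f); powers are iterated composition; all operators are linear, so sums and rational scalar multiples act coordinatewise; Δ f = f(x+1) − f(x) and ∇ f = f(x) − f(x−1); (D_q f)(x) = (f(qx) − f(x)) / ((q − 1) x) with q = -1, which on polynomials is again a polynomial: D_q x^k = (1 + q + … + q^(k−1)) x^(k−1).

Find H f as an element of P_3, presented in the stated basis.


the result is g(x) = -36x^2 - 27x - 3

D_q f = -9x^2 + 3
Δ f = -27x^2 - 27x - 6
(D_q + Δ) f = -36x^2 - 27x - 3


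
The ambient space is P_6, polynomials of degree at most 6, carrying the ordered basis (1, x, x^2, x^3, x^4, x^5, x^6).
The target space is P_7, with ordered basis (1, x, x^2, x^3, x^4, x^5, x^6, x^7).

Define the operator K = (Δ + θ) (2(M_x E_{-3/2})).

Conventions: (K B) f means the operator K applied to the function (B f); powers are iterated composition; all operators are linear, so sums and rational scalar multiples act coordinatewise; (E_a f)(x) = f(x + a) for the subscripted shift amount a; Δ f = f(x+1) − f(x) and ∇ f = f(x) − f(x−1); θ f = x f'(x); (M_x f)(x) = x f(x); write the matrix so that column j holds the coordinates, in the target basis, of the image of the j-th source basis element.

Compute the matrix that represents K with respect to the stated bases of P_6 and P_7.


the matrix is [[2, -1, 1/2, -1/4, 1/8, -1/16, 1/32]; [2, 1, -3/2, 5/4, -7/8, 9/16, -11/32]; [0, 4, -6, 12, -25, 195/4, -717/8]; [0, 0, 6, -19, 53, -265/2, 2405/8]; [0, 0, 0, 8, -38, 135, -805/2]; [0, 0, 0, 0, 10, -63, 543/2]; [0, 0, 0, 0, 0, 12, -94]; [0, 0, 0, 0, 0, 0, 14]] (rows listed top to bottom)

image of 1: 2x + 2
image of x: 4x^2 + x - 1
image of x^2: 6x^3 - 6x^2 - (3/2)x + 1/2
image of x^3: 8x^4 - 19x^3 + 12x^2 + (5/4)x - 1/4
image of x^4: 10x^5 - 38x^4 + 53x^3 - 25x^2 - (7/8)x + 1/8
image of x^5: 12x^6 - 63x^5 + 135x^4 - (265/2)x^3 + (195/4)x^2 + (9/16)x - 1/16
image of x^6: 14x^7 - 94x^6 + (543/2)x^5 - (805/2)x^4 + (2405/8)x^3 - (717/8)x^2 - (11/32)x + 1/32
each image's coordinates form column j of the matrix


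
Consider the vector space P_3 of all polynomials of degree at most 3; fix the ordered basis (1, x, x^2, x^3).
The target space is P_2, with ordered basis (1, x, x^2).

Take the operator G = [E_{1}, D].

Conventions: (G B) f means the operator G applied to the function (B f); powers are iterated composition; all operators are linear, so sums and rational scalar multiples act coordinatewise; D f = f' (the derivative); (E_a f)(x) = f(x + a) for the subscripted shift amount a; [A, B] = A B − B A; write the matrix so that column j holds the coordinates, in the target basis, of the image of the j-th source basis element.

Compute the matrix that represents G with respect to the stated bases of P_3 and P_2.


image of 1: 0
image of x: 0
image of x^2: 0
image of x^3: 0
each image's coordinates form column j of the matrix

the matrix is [[0, 0, 0, 0]; [0, 0, 0, 0]; [0, 0, 0, 0]] (rows listed top to bottom)


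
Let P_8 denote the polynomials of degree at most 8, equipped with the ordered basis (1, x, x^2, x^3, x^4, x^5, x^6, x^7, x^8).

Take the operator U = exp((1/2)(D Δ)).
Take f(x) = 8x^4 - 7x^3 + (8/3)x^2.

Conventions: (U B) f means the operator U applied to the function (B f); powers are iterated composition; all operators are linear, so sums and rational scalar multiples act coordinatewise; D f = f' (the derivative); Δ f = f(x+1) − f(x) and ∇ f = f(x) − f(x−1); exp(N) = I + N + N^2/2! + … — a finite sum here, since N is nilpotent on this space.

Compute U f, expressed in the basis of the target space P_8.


order-1 term: 48x^2 + 27x + 49/6
order-2 term: 24
the series for exp((1/2)(D Δ)) f terminates at order 2
exp((1/2)(D Δ)) f = 8x^4 - 7x^3 + (152/3)x^2 + 27x + 193/6

the result is g(x) = 8x^4 - 7x^3 + (152/3)x^2 + 27x + 193/6


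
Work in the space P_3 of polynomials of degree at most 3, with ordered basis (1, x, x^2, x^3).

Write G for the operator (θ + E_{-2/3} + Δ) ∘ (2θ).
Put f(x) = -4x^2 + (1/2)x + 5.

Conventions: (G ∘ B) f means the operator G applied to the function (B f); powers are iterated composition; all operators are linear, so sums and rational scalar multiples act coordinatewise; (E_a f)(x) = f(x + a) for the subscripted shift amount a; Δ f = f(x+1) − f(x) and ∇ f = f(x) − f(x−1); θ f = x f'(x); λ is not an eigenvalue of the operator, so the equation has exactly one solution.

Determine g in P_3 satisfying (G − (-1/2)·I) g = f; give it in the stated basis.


write g with unknown coordinates in the stated basis and equate coefficients in (G − (-1/2)·I) g = f
solving from the highest basis element down gives g = -(8/25)x^2 + (203/675)x + 26926/2025
check: G g = -(96/25)x^2 + (236/675)x - 3338/2025
so G g − (-1/2)·g = -4x^2 + (1/2)x + 5 = f ✓

g(x) = -(8/25)x^2 + (203/675)x + 26926/2025


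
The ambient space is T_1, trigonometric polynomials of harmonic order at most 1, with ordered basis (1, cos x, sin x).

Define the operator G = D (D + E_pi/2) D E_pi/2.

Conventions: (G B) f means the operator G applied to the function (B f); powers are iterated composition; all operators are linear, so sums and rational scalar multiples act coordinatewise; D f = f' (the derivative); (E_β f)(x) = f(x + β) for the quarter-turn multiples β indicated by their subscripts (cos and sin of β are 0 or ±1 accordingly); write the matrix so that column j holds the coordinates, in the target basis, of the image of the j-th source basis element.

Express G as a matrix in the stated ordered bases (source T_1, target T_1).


image of 1: 0
image of cos x: 2cos x
image of sin x: 2sin x
each image's coordinates form column j of the matrix

the matrix is [[0, 0, 0]; [0, 2, 0]; [0, 0, 2]] (rows listed top to bottom)


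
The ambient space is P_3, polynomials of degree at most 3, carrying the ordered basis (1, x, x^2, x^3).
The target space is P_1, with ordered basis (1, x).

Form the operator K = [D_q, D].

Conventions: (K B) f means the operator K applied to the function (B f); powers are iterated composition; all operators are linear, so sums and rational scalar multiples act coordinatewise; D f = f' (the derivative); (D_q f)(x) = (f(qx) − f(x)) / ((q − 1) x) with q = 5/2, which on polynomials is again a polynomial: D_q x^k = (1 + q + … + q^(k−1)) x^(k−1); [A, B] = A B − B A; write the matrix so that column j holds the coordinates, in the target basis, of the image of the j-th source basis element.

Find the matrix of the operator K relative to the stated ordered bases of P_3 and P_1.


the matrix is [[0, 0, -3/2, 0]; [0, 0, 0, -9]] (rows listed top to bottom)

image of 1: 0
image of x: 0
image of x^2: -3/2
image of x^3: -9x
each image's coordinates form column j of the matrix


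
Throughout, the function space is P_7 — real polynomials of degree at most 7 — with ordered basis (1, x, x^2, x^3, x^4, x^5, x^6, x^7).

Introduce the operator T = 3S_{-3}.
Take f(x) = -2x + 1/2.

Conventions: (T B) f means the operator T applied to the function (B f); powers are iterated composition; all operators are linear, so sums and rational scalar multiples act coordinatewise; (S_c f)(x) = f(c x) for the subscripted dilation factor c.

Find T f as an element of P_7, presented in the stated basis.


the image equals g(x) = 18x + 3/2

S_{-3} f = 6x + 1/2
(3S_{-3}) f = 18x + 3/2


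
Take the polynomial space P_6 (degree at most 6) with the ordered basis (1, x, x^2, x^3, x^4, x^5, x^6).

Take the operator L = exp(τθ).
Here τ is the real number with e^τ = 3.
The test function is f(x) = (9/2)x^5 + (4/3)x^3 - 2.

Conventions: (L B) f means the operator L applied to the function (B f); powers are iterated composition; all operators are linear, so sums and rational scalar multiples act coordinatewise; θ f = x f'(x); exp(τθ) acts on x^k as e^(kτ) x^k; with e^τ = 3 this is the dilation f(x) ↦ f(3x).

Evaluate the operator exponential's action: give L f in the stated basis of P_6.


exp(τθ) x^k = e^(kτ) x^k; with e^τ = 3 this sends x^k to 3^k x^k
x^3 ↦ 27 x^3
x^5 ↦ 243 x^5
applying this coordinatewise to f: exp(τθ) f = (2187/2)x^5 + 36x^3 - 2

g(x) = (2187/2)x^5 + 36x^3 - 2


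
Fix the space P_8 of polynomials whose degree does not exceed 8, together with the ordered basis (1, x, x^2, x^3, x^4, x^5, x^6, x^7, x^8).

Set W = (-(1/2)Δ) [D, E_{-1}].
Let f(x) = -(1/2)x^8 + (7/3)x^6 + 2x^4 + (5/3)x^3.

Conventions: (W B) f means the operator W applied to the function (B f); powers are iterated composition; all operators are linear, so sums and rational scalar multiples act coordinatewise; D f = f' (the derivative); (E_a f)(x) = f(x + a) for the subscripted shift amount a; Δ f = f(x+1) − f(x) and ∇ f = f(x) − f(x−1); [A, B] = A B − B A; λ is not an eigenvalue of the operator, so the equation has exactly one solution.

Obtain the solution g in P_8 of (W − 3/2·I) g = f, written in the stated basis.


write g with unknown coordinates in the stated basis and equate coefficients in (W − 3/2·I) g = f
solving from the highest basis element down gives g = (1/3)x^8 - (14/9)x^6 - (4/3)x^4 - (10/9)x^3
check: W g = 0
so W g − 3/2·g = -(1/2)x^8 + (7/3)x^6 + 2x^4 + (5/3)x^3 = f ✓

the result is g(x) = (1/3)x^8 - (14/9)x^6 - (4/3)x^4 - (10/9)x^3


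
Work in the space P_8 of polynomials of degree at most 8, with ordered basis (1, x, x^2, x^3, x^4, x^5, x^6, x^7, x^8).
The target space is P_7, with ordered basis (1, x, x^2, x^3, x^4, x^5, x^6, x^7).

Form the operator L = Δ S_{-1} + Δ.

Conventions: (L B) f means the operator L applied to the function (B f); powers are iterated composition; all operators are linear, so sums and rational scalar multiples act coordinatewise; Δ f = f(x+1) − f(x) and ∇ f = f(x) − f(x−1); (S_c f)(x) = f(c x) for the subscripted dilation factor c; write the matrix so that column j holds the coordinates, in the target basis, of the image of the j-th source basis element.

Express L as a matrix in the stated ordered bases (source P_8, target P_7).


the matrix is [[0, 0, 2, 0, 2, 0, 2, 0, 2]; [0, 0, 4, 0, 8, 0, 12, 0, 16]; [0, 0, 0, 0, 12, 0, 30, 0, 56]; [0, 0, 0, 0, 8, 0, 40, 0, 112]; [0, 0, 0, 0, 0, 0, 30, 0, 140]; [0, 0, 0, 0, 0, 0, 12, 0, 112]; [0, 0, 0, 0, 0, 0, 0, 0, 56]; [0, 0, 0, 0, 0, 0, 0, 0, 16]] (rows listed top to bottom)

image of 1: 0
image of x: 0
image of x^2: 4x + 2
image of x^3: 0
image of x^4: 8x^3 + 12x^2 + 8x + 2
image of x^5: 0
image of x^6: 12x^5 + 30x^4 + 40x^3 + 30x^2 + 12x + 2
image of x^7: 0
image of x^8: 16x^7 + 56x^6 + 112x^5 + 140x^4 + 112x^3 + 56x^2 + 16x + 2
each image's coordinates form column j of the matrix


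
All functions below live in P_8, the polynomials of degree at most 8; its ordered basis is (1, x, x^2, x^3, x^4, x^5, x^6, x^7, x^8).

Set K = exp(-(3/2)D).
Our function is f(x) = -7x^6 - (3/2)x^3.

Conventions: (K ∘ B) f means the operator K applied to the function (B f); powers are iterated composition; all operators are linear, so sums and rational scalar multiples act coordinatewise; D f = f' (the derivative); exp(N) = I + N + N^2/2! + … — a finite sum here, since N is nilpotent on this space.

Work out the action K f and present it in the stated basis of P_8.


the image equals g(x) = -7x^6 + 63x^5 - (945/4)x^4 + 471x^3 - (8397/16)x^2 + (4941/16)x - 4779/64

order-1 term: 63x^5 + (27/4)x^2
order-2 term: -(945/4)x^4 - (81/8)x
order-3 term: (945/2)x^3 + 81/16
order-4 term: -(8505/16)x^2
order-5 term: (5103/16)x
order-6 term: -5103/64
the series for exp(-(3/2)D) f terminates at order 6
exp(-(3/2)D) f = -7x^6 + 63x^5 - (945/4)x^4 + 471x^3 - (8397/16)x^2 + (4941/16)x - 4779/64


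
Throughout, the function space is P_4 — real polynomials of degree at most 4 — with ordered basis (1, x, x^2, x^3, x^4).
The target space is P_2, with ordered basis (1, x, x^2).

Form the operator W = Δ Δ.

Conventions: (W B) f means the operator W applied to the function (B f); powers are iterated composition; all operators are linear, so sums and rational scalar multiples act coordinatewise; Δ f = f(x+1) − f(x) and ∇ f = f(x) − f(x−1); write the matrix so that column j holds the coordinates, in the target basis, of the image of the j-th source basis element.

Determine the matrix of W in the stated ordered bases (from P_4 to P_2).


the matrix is [[0, 0, 2, 6, 14]; [0, 0, 0, 6, 24]; [0, 0, 0, 0, 12]] (rows listed top to bottom)

image of 1: 0
image of x: 0
image of x^2: 2
image of x^3: 6x + 6
image of x^4: 12x^2 + 24x + 14
each image's coordinates form column j of the matrix


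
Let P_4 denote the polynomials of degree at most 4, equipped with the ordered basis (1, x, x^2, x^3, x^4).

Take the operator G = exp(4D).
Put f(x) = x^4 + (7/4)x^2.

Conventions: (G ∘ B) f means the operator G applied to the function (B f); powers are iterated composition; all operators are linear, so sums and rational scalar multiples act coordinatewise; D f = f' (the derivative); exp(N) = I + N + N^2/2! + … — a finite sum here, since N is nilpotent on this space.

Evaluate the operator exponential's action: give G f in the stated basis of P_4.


g(x) = x^4 + 16x^3 + (391/4)x^2 + 270x + 284

order-1 term: 16x^3 + 14x
order-2 term: 96x^2 + 28
order-3 term: 256x
order-4 term: 256
the series for exp(4D) f terminates at order 4
exp(4D) f = x^4 + 16x^3 + (391/4)x^2 + 270x + 284


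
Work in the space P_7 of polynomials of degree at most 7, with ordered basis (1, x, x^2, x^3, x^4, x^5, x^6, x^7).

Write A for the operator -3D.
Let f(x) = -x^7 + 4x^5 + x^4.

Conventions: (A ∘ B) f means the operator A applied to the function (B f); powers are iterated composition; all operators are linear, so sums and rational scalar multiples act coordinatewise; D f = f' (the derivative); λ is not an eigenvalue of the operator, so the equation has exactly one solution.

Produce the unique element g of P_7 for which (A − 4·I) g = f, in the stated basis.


the result is g(x) = (1/4)x^7 - (21/16)x^6 + (157/32)x^5 - (2387/128)x^4 + (7161/128)x^3 - (64449/512)x^2 + (193347/1024)x - 580041/4096

write g with unknown coordinates in the stated basis and equate coefficients in (A − 4·I) g = f
solving from the highest basis element down gives g = (1/4)x^7 - (21/16)x^6 + (157/32)x^5 - (2387/128)x^4 + (7161/128)x^3 - (64449/512)x^2 + (193347/1024)x - 580041/4096
check: A g = -(21/4)x^6 + (189/8)x^5 - (2355/32)x^4 + (7161/32)x^3 - (64449/128)x^2 + (193347/256)x - 580041/1024
so A g − 4·g = -x^7 + 4x^5 + x^4 = f ✓


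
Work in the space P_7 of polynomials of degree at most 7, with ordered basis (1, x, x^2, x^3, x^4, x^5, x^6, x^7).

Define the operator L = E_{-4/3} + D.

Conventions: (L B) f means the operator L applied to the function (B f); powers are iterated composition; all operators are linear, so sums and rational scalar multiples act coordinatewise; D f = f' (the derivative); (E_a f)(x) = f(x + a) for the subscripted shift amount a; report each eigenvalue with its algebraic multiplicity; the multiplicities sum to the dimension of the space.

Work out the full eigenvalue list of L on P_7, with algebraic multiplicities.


λ = 1 (multiplicity 8)

image of 1: 1
image of x: x - 1/3
image of x^2: x^2 - (2/3)x + 16/9
image of x^3: x^3 - x^2 + (16/3)x - 64/27
image of x^4: x^4 - (4/3)x^3 + (32/3)x^2 - (256/27)x + 256/81
image of x^5: x^5 - (5/3)x^4 + (160/9)x^3 - (640/27)x^2 + (1280/81)x - 1024/243
image of x^6: x^6 - 2x^5 + (80/3)x^4 - (1280/27)x^3 + (1280/27)x^2 - (2048/81)x + 4096/729
image of x^7: x^7 - (7/3)x^6 + (112/3)x^5 - (2240/27)x^4 + (8960/81)x^3 - (7168/81)x^2 + (28672/729)x - 16384/2187
the matrix is upper triangular; its diagonal is (1, 1, 1, 1, 1, 1, 1, 1)
for a triangular matrix the eigenvalues are the diagonal entries, with algebraic multiplicity their repetition count


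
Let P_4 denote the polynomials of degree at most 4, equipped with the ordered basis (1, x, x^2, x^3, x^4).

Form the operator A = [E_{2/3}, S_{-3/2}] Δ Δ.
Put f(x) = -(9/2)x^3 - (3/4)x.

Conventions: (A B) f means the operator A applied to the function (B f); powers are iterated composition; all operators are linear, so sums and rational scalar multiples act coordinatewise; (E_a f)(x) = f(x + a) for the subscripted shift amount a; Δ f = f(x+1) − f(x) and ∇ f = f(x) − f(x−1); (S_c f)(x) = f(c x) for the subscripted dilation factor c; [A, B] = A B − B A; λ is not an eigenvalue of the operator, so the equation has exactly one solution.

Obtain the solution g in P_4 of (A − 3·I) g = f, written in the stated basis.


write g with unknown coordinates in the stated basis and equate coefficients in (A − 3·I) g = f
solving from the highest basis element down gives g = (3/2)x^3 + (1/4)x - 5
check: A g = -15
so A g − 3·g = -(9/2)x^3 - (3/4)x = f ✓

the image equals g(x) = (3/2)x^3 + (1/4)x - 5


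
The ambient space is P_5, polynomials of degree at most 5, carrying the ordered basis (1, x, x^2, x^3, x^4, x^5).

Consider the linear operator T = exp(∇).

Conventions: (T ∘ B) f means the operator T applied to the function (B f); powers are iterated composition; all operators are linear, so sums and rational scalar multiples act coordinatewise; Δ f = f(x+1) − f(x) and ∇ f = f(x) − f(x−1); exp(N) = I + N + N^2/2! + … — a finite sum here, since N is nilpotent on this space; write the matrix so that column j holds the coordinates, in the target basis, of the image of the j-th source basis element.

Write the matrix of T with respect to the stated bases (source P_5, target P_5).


the matrix is [[1, 1, 0, -1, 1, 2]; [0, 1, 2, 0, -4, 5]; [0, 0, 1, 3, 0, -10]; [0, 0, 0, 1, 4, 0]; [0, 0, 0, 0, 1, 5]; [0, 0, 0, 0, 0, 1]] (rows listed top to bottom)

image of 1: 1
image of x: x + 1
image of x^2: x^2 + 2x
image of x^3: x^3 + 3x^2 - 1
image of x^4: x^4 + 4x^3 - 4x + 1
image of x^5: x^5 + 5x^4 - 10x^2 + 5x + 2
each image's coordinates form column j of the matrix
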